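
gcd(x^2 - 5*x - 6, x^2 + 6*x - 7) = 1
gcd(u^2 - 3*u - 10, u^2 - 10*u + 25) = u - 5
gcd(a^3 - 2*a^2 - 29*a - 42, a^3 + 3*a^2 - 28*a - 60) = a + 2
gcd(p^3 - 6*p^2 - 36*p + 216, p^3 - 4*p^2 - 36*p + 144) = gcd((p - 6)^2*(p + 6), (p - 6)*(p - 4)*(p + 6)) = p^2 - 36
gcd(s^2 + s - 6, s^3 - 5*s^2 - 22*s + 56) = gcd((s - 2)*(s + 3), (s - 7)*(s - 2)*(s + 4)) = s - 2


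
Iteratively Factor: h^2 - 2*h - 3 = (h + 1)*(h - 3)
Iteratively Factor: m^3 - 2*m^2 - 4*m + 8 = (m - 2)*(m^2 - 4) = (m - 2)^2*(m + 2)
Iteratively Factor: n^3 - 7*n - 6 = (n - 3)*(n^2 + 3*n + 2) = (n - 3)*(n + 2)*(n + 1)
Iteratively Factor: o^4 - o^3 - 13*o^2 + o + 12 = (o + 3)*(o^3 - 4*o^2 - o + 4) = (o - 1)*(o + 3)*(o^2 - 3*o - 4) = (o - 1)*(o + 1)*(o + 3)*(o - 4)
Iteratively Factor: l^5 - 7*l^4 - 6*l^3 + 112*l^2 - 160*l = (l - 4)*(l^4 - 3*l^3 - 18*l^2 + 40*l) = (l - 4)*(l - 2)*(l^3 - l^2 - 20*l) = (l - 5)*(l - 4)*(l - 2)*(l^2 + 4*l) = (l - 5)*(l - 4)*(l - 2)*(l + 4)*(l)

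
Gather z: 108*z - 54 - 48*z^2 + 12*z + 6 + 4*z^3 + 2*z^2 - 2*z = 4*z^3 - 46*z^2 + 118*z - 48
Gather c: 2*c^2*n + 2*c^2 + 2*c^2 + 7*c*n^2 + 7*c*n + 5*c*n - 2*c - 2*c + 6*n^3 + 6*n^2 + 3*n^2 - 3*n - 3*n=c^2*(2*n + 4) + c*(7*n^2 + 12*n - 4) + 6*n^3 + 9*n^2 - 6*n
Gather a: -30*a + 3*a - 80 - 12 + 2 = -27*a - 90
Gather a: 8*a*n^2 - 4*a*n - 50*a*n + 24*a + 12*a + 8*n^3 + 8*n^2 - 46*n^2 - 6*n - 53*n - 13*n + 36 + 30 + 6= a*(8*n^2 - 54*n + 36) + 8*n^3 - 38*n^2 - 72*n + 72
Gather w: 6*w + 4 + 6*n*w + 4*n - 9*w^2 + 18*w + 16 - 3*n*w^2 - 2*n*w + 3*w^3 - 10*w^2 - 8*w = 4*n + 3*w^3 + w^2*(-3*n - 19) + w*(4*n + 16) + 20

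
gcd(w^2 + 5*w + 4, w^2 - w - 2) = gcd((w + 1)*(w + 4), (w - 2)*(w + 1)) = w + 1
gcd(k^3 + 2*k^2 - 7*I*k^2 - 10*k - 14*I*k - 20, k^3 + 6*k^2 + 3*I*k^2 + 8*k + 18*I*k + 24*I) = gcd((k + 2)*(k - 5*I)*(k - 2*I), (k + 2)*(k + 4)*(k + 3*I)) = k + 2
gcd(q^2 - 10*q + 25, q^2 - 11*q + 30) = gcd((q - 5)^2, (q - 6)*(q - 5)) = q - 5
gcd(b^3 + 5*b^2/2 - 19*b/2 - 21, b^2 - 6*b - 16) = b + 2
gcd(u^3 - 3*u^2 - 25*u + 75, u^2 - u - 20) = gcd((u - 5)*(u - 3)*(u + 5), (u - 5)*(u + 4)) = u - 5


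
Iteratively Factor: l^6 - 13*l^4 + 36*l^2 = (l - 2)*(l^5 + 2*l^4 - 9*l^3 - 18*l^2) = l*(l - 2)*(l^4 + 2*l^3 - 9*l^2 - 18*l) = l*(l - 3)*(l - 2)*(l^3 + 5*l^2 + 6*l) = l*(l - 3)*(l - 2)*(l + 3)*(l^2 + 2*l) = l^2*(l - 3)*(l - 2)*(l + 3)*(l + 2)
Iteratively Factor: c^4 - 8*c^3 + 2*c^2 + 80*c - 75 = (c + 3)*(c^3 - 11*c^2 + 35*c - 25) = (c - 1)*(c + 3)*(c^2 - 10*c + 25) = (c - 5)*(c - 1)*(c + 3)*(c - 5)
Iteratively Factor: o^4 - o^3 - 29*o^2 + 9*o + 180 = (o + 3)*(o^3 - 4*o^2 - 17*o + 60) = (o - 3)*(o + 3)*(o^2 - o - 20) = (o - 3)*(o + 3)*(o + 4)*(o - 5)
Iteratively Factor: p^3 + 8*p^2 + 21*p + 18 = (p + 3)*(p^2 + 5*p + 6) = (p + 2)*(p + 3)*(p + 3)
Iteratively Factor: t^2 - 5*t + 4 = (t - 4)*(t - 1)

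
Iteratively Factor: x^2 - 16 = (x + 4)*(x - 4)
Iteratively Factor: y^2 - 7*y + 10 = (y - 5)*(y - 2)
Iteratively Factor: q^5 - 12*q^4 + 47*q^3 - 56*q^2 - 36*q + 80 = (q - 2)*(q^4 - 10*q^3 + 27*q^2 - 2*q - 40) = (q - 5)*(q - 2)*(q^3 - 5*q^2 + 2*q + 8) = (q - 5)*(q - 2)*(q + 1)*(q^2 - 6*q + 8) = (q - 5)*(q - 2)^2*(q + 1)*(q - 4)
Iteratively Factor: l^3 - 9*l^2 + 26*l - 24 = (l - 2)*(l^2 - 7*l + 12) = (l - 3)*(l - 2)*(l - 4)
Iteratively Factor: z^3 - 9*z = (z)*(z^2 - 9) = z*(z + 3)*(z - 3)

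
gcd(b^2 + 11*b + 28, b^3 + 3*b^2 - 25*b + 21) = b + 7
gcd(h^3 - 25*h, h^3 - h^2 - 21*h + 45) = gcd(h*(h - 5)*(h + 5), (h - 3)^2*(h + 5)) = h + 5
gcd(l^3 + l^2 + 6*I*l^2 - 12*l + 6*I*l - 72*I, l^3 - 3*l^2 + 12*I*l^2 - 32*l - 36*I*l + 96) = l - 3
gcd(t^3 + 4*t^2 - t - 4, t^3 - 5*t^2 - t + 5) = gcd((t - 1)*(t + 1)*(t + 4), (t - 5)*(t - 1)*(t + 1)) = t^2 - 1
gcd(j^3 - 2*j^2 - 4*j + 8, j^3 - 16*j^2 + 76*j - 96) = j - 2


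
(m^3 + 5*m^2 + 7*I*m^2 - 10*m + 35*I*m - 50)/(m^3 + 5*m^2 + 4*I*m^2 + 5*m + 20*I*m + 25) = (m + 2*I)/(m - I)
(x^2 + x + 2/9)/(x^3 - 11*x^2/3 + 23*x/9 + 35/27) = 3*(3*x + 2)/(9*x^2 - 36*x + 35)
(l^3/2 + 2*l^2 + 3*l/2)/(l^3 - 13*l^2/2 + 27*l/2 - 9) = l*(l^2 + 4*l + 3)/(2*l^3 - 13*l^2 + 27*l - 18)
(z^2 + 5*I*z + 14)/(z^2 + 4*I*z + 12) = (z + 7*I)/(z + 6*I)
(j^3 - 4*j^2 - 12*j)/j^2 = j - 4 - 12/j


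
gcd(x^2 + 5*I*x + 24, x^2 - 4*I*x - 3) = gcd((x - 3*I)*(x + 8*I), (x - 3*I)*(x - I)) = x - 3*I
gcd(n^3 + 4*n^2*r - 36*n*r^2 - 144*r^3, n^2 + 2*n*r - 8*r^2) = n + 4*r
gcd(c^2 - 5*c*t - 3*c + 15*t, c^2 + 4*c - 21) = c - 3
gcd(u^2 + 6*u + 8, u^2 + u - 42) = 1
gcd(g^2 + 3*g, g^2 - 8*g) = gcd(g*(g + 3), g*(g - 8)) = g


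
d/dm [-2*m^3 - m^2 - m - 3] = -6*m^2 - 2*m - 1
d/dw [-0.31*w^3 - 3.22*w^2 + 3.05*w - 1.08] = -0.93*w^2 - 6.44*w + 3.05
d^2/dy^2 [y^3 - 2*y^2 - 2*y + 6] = 6*y - 4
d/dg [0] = 0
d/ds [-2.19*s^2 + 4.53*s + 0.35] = 4.53 - 4.38*s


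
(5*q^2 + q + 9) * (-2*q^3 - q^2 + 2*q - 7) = -10*q^5 - 7*q^4 - 9*q^3 - 42*q^2 + 11*q - 63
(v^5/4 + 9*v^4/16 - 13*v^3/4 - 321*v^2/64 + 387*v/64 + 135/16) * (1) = v^5/4 + 9*v^4/16 - 13*v^3/4 - 321*v^2/64 + 387*v/64 + 135/16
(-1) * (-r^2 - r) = r^2 + r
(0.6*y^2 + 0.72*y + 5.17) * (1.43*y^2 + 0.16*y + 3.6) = 0.858*y^4 + 1.1256*y^3 + 9.6683*y^2 + 3.4192*y + 18.612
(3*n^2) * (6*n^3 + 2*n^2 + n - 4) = 18*n^5 + 6*n^4 + 3*n^3 - 12*n^2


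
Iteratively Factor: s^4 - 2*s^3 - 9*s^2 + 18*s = (s - 2)*(s^3 - 9*s) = s*(s - 2)*(s^2 - 9) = s*(s - 2)*(s + 3)*(s - 3)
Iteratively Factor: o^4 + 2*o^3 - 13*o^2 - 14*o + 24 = (o - 1)*(o^3 + 3*o^2 - 10*o - 24) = (o - 1)*(o + 4)*(o^2 - o - 6) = (o - 3)*(o - 1)*(o + 4)*(o + 2)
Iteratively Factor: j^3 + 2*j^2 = (j)*(j^2 + 2*j) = j*(j + 2)*(j)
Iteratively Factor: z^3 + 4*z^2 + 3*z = (z + 1)*(z^2 + 3*z) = z*(z + 1)*(z + 3)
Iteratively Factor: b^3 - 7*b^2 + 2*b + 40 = (b - 4)*(b^2 - 3*b - 10) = (b - 5)*(b - 4)*(b + 2)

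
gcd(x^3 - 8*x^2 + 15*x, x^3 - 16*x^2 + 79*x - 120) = x^2 - 8*x + 15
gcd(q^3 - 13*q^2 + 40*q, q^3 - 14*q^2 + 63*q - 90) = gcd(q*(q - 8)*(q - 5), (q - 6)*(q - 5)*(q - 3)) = q - 5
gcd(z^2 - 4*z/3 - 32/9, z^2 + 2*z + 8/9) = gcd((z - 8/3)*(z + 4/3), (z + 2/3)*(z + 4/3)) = z + 4/3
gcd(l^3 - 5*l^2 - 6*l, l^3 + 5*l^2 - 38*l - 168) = l - 6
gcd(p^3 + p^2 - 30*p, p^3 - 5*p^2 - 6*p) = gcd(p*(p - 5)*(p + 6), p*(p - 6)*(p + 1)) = p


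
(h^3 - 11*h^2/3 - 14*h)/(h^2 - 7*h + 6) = h*(3*h + 7)/(3*(h - 1))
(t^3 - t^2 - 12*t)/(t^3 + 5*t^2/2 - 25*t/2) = 2*(t^2 - t - 12)/(2*t^2 + 5*t - 25)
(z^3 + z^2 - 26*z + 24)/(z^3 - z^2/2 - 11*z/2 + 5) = 2*(z^2 + 2*z - 24)/(2*z^2 + z - 10)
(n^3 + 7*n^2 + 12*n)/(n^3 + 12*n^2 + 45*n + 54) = n*(n + 4)/(n^2 + 9*n + 18)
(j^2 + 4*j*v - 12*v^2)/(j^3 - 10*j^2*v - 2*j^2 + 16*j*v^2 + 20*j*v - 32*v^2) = (-j - 6*v)/(-j^2 + 8*j*v + 2*j - 16*v)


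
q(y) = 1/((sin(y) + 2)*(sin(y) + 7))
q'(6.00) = -0.06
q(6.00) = 0.09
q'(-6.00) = -0.03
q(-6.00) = 0.06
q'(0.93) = -0.01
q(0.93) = 0.05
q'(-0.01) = -0.05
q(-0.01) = 0.07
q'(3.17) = 0.05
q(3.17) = 0.07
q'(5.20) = -0.07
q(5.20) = 0.15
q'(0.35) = -0.03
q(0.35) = 0.06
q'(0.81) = -0.02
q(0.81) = 0.05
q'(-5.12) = -0.01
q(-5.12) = 0.04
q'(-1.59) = 0.00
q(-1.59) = 0.17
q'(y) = -cos(y)/((sin(y) + 2)*(sin(y) + 7)^2) - cos(y)/((sin(y) + 2)^2*(sin(y) + 7))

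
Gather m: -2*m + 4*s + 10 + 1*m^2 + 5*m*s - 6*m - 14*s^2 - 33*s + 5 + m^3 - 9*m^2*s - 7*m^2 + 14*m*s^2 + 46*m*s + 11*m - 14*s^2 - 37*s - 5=m^3 + m^2*(-9*s - 6) + m*(14*s^2 + 51*s + 3) - 28*s^2 - 66*s + 10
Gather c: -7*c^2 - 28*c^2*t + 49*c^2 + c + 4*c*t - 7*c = c^2*(42 - 28*t) + c*(4*t - 6)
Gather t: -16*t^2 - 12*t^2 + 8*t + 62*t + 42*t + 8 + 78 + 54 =-28*t^2 + 112*t + 140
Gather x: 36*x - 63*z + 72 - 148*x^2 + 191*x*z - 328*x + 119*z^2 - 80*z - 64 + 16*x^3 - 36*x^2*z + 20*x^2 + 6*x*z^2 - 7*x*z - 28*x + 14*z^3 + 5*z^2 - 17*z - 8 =16*x^3 + x^2*(-36*z - 128) + x*(6*z^2 + 184*z - 320) + 14*z^3 + 124*z^2 - 160*z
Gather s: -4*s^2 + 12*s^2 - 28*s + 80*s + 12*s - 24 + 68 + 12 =8*s^2 + 64*s + 56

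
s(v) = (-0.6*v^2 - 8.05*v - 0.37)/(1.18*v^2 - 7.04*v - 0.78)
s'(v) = (7.04 - 2.36*v)*(-0.6*v^2 - 8.05*v - 0.37)/(1.18*v^2 - 7.04*v - 0.78)^2 + (-1.2*v - 8.05)/(1.18*v^2 - 7.04*v - 0.78)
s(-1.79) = 0.78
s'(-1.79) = 0.18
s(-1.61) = 0.81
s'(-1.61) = 0.20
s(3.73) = 3.65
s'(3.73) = 1.78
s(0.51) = 1.14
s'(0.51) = 0.49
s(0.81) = 1.28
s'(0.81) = 0.43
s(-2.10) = 0.72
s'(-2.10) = 0.16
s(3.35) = 3.06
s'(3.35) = 1.32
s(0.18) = 0.92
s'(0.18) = 1.10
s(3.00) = 2.65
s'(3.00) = 1.04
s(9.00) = -3.86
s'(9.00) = 1.14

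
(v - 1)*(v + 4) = v^2 + 3*v - 4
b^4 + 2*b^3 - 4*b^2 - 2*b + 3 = (b - 1)^2*(b + 1)*(b + 3)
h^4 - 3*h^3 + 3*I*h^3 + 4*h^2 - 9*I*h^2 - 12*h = h*(h - 3)*(h - I)*(h + 4*I)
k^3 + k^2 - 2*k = k*(k - 1)*(k + 2)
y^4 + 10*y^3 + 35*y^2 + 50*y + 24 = (y + 1)*(y + 2)*(y + 3)*(y + 4)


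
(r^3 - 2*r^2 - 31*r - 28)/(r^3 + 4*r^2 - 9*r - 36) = (r^2 - 6*r - 7)/(r^2 - 9)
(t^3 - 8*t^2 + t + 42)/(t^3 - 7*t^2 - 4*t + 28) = (t - 3)/(t - 2)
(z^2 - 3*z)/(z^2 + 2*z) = (z - 3)/(z + 2)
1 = 1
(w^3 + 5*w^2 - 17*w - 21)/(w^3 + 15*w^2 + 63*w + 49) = (w - 3)/(w + 7)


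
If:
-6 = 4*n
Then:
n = -3/2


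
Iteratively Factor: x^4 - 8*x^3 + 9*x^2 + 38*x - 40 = (x - 5)*(x^3 - 3*x^2 - 6*x + 8) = (x - 5)*(x - 4)*(x^2 + x - 2) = (x - 5)*(x - 4)*(x - 1)*(x + 2)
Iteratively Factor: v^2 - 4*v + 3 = (v - 1)*(v - 3)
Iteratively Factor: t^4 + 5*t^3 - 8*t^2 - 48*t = (t - 3)*(t^3 + 8*t^2 + 16*t) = t*(t - 3)*(t^2 + 8*t + 16) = t*(t - 3)*(t + 4)*(t + 4)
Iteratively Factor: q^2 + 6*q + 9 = (q + 3)*(q + 3)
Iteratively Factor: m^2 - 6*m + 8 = (m - 2)*(m - 4)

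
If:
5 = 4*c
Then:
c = 5/4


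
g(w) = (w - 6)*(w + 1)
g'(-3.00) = -11.00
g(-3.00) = 18.00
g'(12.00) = 19.00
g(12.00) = 78.00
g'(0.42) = -4.16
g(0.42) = -7.92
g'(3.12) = 1.24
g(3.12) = -11.87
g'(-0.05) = -5.10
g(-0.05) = -5.75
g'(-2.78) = -10.56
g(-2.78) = 15.63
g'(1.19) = -2.62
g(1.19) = -10.53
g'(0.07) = -4.86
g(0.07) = -6.35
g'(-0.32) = -5.64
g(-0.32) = -4.30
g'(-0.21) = -5.42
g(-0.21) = -4.91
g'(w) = 2*w - 5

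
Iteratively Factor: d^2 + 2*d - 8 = (d - 2)*(d + 4)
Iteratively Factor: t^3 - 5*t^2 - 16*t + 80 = (t - 5)*(t^2 - 16) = (t - 5)*(t - 4)*(t + 4)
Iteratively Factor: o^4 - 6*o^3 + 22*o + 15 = (o - 3)*(o^3 - 3*o^2 - 9*o - 5) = (o - 3)*(o + 1)*(o^2 - 4*o - 5) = (o - 3)*(o + 1)^2*(o - 5)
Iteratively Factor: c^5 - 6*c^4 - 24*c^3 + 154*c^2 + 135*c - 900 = (c - 5)*(c^4 - c^3 - 29*c^2 + 9*c + 180) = (c - 5)^2*(c^3 + 4*c^2 - 9*c - 36) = (c - 5)^2*(c - 3)*(c^2 + 7*c + 12) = (c - 5)^2*(c - 3)*(c + 3)*(c + 4)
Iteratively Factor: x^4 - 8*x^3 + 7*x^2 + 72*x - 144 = (x - 3)*(x^3 - 5*x^2 - 8*x + 48) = (x - 4)*(x - 3)*(x^2 - x - 12) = (x - 4)*(x - 3)*(x + 3)*(x - 4)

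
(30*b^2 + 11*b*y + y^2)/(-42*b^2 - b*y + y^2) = (5*b + y)/(-7*b + y)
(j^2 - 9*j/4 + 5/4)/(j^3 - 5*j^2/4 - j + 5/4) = 1/(j + 1)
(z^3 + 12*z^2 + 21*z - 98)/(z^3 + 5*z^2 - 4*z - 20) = (z^2 + 14*z + 49)/(z^2 + 7*z + 10)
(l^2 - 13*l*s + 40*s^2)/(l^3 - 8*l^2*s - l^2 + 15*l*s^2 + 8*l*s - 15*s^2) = (-l + 8*s)/(-l^2 + 3*l*s + l - 3*s)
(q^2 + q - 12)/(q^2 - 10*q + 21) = (q + 4)/(q - 7)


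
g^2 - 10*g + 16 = (g - 8)*(g - 2)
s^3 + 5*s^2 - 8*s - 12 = (s - 2)*(s + 1)*(s + 6)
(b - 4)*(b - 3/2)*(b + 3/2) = b^3 - 4*b^2 - 9*b/4 + 9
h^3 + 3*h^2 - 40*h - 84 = (h - 6)*(h + 2)*(h + 7)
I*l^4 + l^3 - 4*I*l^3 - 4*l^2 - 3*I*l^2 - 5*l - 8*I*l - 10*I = (l - 5)*(l - 2*I)*(l + I)*(I*l + I)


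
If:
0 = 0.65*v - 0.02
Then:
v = 0.03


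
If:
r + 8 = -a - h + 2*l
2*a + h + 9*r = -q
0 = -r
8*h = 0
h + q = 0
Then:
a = 0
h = 0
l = 4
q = 0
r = 0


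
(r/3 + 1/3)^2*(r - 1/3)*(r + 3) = r^4/9 + 14*r^3/27 + 16*r^2/27 + 2*r/27 - 1/9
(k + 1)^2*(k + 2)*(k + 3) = k^4 + 7*k^3 + 17*k^2 + 17*k + 6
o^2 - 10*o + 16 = (o - 8)*(o - 2)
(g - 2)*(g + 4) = g^2 + 2*g - 8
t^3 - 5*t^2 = t^2*(t - 5)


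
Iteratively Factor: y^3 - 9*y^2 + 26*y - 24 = (y - 3)*(y^2 - 6*y + 8) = (y - 3)*(y - 2)*(y - 4)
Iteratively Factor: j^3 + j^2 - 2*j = (j - 1)*(j^2 + 2*j) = j*(j - 1)*(j + 2)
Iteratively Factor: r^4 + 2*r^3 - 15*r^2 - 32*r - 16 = (r + 1)*(r^3 + r^2 - 16*r - 16) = (r + 1)*(r + 4)*(r^2 - 3*r - 4) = (r - 4)*(r + 1)*(r + 4)*(r + 1)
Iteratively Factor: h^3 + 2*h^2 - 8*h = (h + 4)*(h^2 - 2*h) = (h - 2)*(h + 4)*(h)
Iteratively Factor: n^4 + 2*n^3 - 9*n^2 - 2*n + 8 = (n - 2)*(n^3 + 4*n^2 - n - 4) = (n - 2)*(n + 4)*(n^2 - 1) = (n - 2)*(n - 1)*(n + 4)*(n + 1)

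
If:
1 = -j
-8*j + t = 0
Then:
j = -1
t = -8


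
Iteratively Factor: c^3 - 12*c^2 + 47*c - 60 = (c - 4)*(c^2 - 8*c + 15) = (c - 5)*(c - 4)*(c - 3)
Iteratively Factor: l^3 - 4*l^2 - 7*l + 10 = (l + 2)*(l^2 - 6*l + 5) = (l - 5)*(l + 2)*(l - 1)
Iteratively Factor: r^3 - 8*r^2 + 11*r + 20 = (r - 4)*(r^2 - 4*r - 5) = (r - 5)*(r - 4)*(r + 1)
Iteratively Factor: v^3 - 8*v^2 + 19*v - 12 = (v - 1)*(v^2 - 7*v + 12) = (v - 3)*(v - 1)*(v - 4)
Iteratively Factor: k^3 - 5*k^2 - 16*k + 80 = (k + 4)*(k^2 - 9*k + 20) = (k - 4)*(k + 4)*(k - 5)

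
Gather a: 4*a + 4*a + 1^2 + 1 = 8*a + 2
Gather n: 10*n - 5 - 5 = 10*n - 10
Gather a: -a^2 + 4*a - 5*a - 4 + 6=-a^2 - a + 2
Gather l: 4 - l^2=4 - l^2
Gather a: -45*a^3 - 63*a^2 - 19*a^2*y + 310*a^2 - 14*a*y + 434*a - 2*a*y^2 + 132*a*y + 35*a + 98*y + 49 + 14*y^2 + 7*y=-45*a^3 + a^2*(247 - 19*y) + a*(-2*y^2 + 118*y + 469) + 14*y^2 + 105*y + 49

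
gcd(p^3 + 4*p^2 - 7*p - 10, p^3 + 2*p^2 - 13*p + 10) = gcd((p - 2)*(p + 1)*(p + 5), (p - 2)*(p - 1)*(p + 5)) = p^2 + 3*p - 10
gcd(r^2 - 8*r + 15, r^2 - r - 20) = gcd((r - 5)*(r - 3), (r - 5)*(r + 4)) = r - 5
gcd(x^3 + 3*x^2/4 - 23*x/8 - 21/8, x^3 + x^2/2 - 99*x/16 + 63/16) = x - 7/4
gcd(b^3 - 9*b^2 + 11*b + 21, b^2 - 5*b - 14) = b - 7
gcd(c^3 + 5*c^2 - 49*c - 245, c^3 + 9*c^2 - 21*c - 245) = c + 7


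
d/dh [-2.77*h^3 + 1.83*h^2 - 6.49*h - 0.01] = -8.31*h^2 + 3.66*h - 6.49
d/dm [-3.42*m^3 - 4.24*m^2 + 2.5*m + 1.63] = -10.26*m^2 - 8.48*m + 2.5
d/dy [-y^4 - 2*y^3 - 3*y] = -4*y^3 - 6*y^2 - 3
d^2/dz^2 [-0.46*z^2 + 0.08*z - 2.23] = -0.920000000000000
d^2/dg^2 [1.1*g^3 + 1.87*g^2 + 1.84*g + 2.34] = 6.6*g + 3.74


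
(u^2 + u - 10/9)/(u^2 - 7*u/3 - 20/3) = (u - 2/3)/(u - 4)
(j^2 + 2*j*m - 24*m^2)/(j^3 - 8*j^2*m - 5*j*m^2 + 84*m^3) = (j + 6*m)/(j^2 - 4*j*m - 21*m^2)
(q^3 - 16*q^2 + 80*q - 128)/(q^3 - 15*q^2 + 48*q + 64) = (q^2 - 8*q + 16)/(q^2 - 7*q - 8)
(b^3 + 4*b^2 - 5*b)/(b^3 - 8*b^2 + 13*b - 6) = b*(b + 5)/(b^2 - 7*b + 6)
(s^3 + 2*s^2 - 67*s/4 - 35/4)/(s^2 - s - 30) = (s^2 - 3*s - 7/4)/(s - 6)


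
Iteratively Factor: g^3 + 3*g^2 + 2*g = (g + 1)*(g^2 + 2*g) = (g + 1)*(g + 2)*(g)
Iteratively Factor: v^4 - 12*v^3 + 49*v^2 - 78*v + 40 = (v - 2)*(v^3 - 10*v^2 + 29*v - 20) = (v - 4)*(v - 2)*(v^2 - 6*v + 5) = (v - 5)*(v - 4)*(v - 2)*(v - 1)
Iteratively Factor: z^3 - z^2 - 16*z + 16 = (z - 1)*(z^2 - 16) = (z - 4)*(z - 1)*(z + 4)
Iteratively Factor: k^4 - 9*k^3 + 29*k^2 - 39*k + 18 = (k - 3)*(k^3 - 6*k^2 + 11*k - 6) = (k - 3)*(k - 1)*(k^2 - 5*k + 6) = (k - 3)*(k - 2)*(k - 1)*(k - 3)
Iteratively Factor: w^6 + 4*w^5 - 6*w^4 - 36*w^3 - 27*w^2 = (w - 3)*(w^5 + 7*w^4 + 15*w^3 + 9*w^2) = w*(w - 3)*(w^4 + 7*w^3 + 15*w^2 + 9*w) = w^2*(w - 3)*(w^3 + 7*w^2 + 15*w + 9) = w^2*(w - 3)*(w + 3)*(w^2 + 4*w + 3) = w^2*(w - 3)*(w + 3)^2*(w + 1)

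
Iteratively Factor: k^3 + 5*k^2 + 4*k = (k + 4)*(k^2 + k) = (k + 1)*(k + 4)*(k)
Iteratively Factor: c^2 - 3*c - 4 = (c + 1)*(c - 4)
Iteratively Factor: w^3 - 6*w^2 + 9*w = (w - 3)*(w^2 - 3*w) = w*(w - 3)*(w - 3)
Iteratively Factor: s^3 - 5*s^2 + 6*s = (s - 2)*(s^2 - 3*s) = (s - 3)*(s - 2)*(s)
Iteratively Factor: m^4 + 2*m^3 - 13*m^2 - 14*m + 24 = (m + 4)*(m^3 - 2*m^2 - 5*m + 6) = (m + 2)*(m + 4)*(m^2 - 4*m + 3) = (m - 3)*(m + 2)*(m + 4)*(m - 1)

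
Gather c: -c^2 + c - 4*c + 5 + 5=-c^2 - 3*c + 10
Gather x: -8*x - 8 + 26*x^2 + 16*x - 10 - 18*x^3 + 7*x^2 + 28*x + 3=-18*x^3 + 33*x^2 + 36*x - 15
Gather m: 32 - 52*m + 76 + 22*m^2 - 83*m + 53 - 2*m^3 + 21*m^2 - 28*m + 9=-2*m^3 + 43*m^2 - 163*m + 170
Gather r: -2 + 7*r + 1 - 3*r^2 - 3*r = -3*r^2 + 4*r - 1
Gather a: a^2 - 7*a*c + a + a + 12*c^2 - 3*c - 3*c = a^2 + a*(2 - 7*c) + 12*c^2 - 6*c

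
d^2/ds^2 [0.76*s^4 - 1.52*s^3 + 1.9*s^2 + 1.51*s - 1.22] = 9.12*s^2 - 9.12*s + 3.8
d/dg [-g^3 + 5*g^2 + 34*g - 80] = -3*g^2 + 10*g + 34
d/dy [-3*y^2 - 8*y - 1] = -6*y - 8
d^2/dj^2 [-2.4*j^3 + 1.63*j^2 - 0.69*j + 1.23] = 3.26 - 14.4*j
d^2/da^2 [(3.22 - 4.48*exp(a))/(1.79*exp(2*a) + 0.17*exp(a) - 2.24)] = (-14.354368*exp(4*a) + 42.632072*exp(3*a) - 104.83851*exp(2*a) + 50.030722*exp(a) - 21.252672)*exp(a)/(5.735339*exp(6*a) + 1.634091*exp(5*a) - 21.376359*exp(4*a) - 4.084879*exp(3*a) + 26.750304*exp(2*a) + 2.558976*exp(a) - 11.239424)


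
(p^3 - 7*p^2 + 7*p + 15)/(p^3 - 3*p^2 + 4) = (p^2 - 8*p + 15)/(p^2 - 4*p + 4)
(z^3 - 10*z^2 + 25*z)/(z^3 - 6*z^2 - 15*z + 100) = z/(z + 4)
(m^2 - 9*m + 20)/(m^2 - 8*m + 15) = (m - 4)/(m - 3)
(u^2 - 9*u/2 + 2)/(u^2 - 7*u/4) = 2*(2*u^2 - 9*u + 4)/(u*(4*u - 7))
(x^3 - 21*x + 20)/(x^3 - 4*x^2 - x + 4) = (x + 5)/(x + 1)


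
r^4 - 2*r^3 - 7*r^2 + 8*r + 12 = (r - 3)*(r - 2)*(r + 1)*(r + 2)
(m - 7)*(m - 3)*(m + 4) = m^3 - 6*m^2 - 19*m + 84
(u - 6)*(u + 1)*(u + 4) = u^3 - u^2 - 26*u - 24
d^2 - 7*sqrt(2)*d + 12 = (d - 6*sqrt(2))*(d - sqrt(2))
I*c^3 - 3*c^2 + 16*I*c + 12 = (c - 2*I)*(c + 6*I)*(I*c + 1)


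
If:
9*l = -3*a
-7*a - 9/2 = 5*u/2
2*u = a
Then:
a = -6/11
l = 2/11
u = -3/11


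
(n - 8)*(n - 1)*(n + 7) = n^3 - 2*n^2 - 55*n + 56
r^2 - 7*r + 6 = (r - 6)*(r - 1)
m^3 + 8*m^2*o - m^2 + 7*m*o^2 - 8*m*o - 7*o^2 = (m - 1)*(m + o)*(m + 7*o)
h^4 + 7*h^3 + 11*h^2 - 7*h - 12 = (h - 1)*(h + 1)*(h + 3)*(h + 4)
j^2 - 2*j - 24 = (j - 6)*(j + 4)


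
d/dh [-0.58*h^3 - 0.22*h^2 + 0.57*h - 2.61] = -1.74*h^2 - 0.44*h + 0.57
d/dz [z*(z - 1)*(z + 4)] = 3*z^2 + 6*z - 4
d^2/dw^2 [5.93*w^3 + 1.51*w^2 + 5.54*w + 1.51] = 35.58*w + 3.02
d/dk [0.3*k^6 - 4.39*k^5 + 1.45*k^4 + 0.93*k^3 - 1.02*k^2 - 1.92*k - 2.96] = 1.8*k^5 - 21.95*k^4 + 5.8*k^3 + 2.79*k^2 - 2.04*k - 1.92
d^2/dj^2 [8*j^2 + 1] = 16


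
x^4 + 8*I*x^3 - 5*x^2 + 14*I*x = x*(x - I)*(x + 2*I)*(x + 7*I)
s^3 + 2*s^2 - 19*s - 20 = (s - 4)*(s + 1)*(s + 5)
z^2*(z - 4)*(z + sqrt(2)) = z^4 - 4*z^3 + sqrt(2)*z^3 - 4*sqrt(2)*z^2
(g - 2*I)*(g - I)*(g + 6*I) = g^3 + 3*I*g^2 + 16*g - 12*I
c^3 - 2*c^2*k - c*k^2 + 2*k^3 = (c - 2*k)*(c - k)*(c + k)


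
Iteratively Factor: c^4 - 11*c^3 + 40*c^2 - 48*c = (c - 3)*(c^3 - 8*c^2 + 16*c) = c*(c - 3)*(c^2 - 8*c + 16) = c*(c - 4)*(c - 3)*(c - 4)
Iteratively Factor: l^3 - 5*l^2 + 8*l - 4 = (l - 2)*(l^2 - 3*l + 2) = (l - 2)*(l - 1)*(l - 2)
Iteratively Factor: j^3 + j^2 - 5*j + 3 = (j - 1)*(j^2 + 2*j - 3) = (j - 1)*(j + 3)*(j - 1)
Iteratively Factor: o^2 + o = (o)*(o + 1)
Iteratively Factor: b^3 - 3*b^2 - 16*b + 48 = (b - 4)*(b^2 + b - 12) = (b - 4)*(b + 4)*(b - 3)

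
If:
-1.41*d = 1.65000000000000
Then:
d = -1.17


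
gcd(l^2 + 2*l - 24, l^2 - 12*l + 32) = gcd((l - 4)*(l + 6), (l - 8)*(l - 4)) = l - 4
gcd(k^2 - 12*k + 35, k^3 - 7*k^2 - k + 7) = k - 7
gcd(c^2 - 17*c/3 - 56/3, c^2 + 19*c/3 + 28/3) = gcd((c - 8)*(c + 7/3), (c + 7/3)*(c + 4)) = c + 7/3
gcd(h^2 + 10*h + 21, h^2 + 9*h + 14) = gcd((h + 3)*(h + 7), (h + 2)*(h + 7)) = h + 7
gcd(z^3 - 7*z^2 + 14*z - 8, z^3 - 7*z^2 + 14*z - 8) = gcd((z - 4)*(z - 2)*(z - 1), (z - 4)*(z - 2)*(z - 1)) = z^3 - 7*z^2 + 14*z - 8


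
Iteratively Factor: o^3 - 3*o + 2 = (o + 2)*(o^2 - 2*o + 1) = (o - 1)*(o + 2)*(o - 1)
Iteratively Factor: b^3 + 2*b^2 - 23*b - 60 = (b + 4)*(b^2 - 2*b - 15) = (b + 3)*(b + 4)*(b - 5)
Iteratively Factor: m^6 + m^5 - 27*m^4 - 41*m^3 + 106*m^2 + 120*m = (m)*(m^5 + m^4 - 27*m^3 - 41*m^2 + 106*m + 120) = m*(m - 5)*(m^4 + 6*m^3 + 3*m^2 - 26*m - 24) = m*(m - 5)*(m + 1)*(m^3 + 5*m^2 - 2*m - 24) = m*(m - 5)*(m + 1)*(m + 3)*(m^2 + 2*m - 8) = m*(m - 5)*(m - 2)*(m + 1)*(m + 3)*(m + 4)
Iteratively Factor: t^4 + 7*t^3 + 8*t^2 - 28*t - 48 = (t + 4)*(t^3 + 3*t^2 - 4*t - 12) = (t + 3)*(t + 4)*(t^2 - 4) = (t + 2)*(t + 3)*(t + 4)*(t - 2)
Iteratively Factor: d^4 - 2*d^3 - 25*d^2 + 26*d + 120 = (d + 2)*(d^3 - 4*d^2 - 17*d + 60) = (d - 5)*(d + 2)*(d^2 + d - 12) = (d - 5)*(d - 3)*(d + 2)*(d + 4)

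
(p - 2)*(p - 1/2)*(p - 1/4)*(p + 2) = p^4 - 3*p^3/4 - 31*p^2/8 + 3*p - 1/2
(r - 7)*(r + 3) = r^2 - 4*r - 21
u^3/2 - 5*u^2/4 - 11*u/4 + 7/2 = (u/2 + 1)*(u - 7/2)*(u - 1)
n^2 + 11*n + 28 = (n + 4)*(n + 7)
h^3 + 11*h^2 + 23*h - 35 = (h - 1)*(h + 5)*(h + 7)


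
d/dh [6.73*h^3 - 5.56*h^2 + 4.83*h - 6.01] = 20.19*h^2 - 11.12*h + 4.83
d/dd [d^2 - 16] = 2*d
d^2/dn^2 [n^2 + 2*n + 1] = 2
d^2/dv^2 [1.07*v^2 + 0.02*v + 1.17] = 2.14000000000000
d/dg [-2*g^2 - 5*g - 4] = -4*g - 5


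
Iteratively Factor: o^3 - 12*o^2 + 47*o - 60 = (o - 3)*(o^2 - 9*o + 20) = (o - 5)*(o - 3)*(o - 4)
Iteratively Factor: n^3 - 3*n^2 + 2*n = (n)*(n^2 - 3*n + 2) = n*(n - 1)*(n - 2)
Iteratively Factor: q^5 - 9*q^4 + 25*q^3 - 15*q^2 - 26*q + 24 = (q - 2)*(q^4 - 7*q^3 + 11*q^2 + 7*q - 12) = (q - 4)*(q - 2)*(q^3 - 3*q^2 - q + 3) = (q - 4)*(q - 2)*(q + 1)*(q^2 - 4*q + 3) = (q - 4)*(q - 2)*(q - 1)*(q + 1)*(q - 3)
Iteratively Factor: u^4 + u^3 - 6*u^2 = (u)*(u^3 + u^2 - 6*u) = u^2*(u^2 + u - 6) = u^2*(u - 2)*(u + 3)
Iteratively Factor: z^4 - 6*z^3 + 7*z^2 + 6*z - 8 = (z - 1)*(z^3 - 5*z^2 + 2*z + 8) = (z - 1)*(z + 1)*(z^2 - 6*z + 8) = (z - 2)*(z - 1)*(z + 1)*(z - 4)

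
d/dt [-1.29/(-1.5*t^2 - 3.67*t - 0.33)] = (-3.87*t - 4.7343)/(1.5*t^2 + 3.67*t + 0.33)^2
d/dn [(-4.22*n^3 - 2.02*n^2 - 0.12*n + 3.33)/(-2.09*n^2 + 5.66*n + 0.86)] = (8.8198*n^4 - 47.7704*n^3 - 22.5716*n^2 + 10.445*n - 18.951)/(4.3681*n^4 - 23.6588*n^3 + 28.4408*n^2 + 9.7352*n + 0.7396)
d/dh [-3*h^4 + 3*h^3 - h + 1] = -12*h^3 + 9*h^2 - 1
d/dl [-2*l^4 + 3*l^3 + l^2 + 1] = l*(-8*l^2 + 9*l + 2)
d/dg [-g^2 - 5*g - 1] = -2*g - 5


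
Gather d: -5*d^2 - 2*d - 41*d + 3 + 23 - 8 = -5*d^2 - 43*d + 18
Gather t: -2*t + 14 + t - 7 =7 - t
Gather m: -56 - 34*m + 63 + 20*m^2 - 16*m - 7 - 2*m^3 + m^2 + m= -2*m^3 + 21*m^2 - 49*m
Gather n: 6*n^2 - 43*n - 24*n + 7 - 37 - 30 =6*n^2 - 67*n - 60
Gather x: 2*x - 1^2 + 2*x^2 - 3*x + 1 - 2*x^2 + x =0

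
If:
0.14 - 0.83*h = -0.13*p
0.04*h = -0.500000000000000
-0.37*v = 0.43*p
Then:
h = -12.50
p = -80.88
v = 94.00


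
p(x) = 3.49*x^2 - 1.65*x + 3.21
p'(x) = 6.98*x - 1.65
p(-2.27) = 24.94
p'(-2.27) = -17.49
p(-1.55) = 14.15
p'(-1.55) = -12.47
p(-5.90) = 134.43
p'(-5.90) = -42.83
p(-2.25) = 24.59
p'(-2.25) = -17.36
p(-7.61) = 217.88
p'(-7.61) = -54.77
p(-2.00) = 20.47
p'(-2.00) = -15.61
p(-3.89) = 62.44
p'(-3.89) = -28.80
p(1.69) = 10.39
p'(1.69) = 10.15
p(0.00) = 3.21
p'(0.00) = -1.65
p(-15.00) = 813.21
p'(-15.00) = -106.35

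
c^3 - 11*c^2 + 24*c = c*(c - 8)*(c - 3)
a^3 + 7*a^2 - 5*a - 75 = (a - 3)*(a + 5)^2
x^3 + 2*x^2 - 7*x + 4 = (x - 1)^2*(x + 4)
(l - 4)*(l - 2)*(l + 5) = l^3 - l^2 - 22*l + 40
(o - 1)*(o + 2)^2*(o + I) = o^4 + 3*o^3 + I*o^3 + 3*I*o^2 - 4*o - 4*I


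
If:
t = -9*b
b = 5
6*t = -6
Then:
No Solution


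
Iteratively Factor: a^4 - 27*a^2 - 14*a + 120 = (a + 4)*(a^3 - 4*a^2 - 11*a + 30) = (a - 2)*(a + 4)*(a^2 - 2*a - 15) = (a - 2)*(a + 3)*(a + 4)*(a - 5)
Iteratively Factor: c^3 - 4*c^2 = (c)*(c^2 - 4*c) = c^2*(c - 4)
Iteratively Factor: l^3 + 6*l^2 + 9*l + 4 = (l + 4)*(l^2 + 2*l + 1) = (l + 1)*(l + 4)*(l + 1)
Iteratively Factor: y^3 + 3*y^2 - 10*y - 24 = (y + 2)*(y^2 + y - 12) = (y - 3)*(y + 2)*(y + 4)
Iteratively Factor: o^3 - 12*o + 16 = (o - 2)*(o^2 + 2*o - 8) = (o - 2)*(o + 4)*(o - 2)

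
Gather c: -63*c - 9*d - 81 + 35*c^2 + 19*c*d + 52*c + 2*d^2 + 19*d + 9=35*c^2 + c*(19*d - 11) + 2*d^2 + 10*d - 72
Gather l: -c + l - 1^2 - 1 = -c + l - 2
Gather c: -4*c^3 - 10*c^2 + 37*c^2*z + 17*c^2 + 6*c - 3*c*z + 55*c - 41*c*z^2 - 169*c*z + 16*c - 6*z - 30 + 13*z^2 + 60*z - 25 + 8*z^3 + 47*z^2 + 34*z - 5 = -4*c^3 + c^2*(37*z + 7) + c*(-41*z^2 - 172*z + 77) + 8*z^3 + 60*z^2 + 88*z - 60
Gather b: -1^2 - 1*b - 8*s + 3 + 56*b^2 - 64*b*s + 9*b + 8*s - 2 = 56*b^2 + b*(8 - 64*s)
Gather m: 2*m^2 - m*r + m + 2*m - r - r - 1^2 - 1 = 2*m^2 + m*(3 - r) - 2*r - 2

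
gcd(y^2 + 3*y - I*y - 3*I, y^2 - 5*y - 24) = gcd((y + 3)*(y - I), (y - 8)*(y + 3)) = y + 3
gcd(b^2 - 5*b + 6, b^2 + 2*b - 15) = b - 3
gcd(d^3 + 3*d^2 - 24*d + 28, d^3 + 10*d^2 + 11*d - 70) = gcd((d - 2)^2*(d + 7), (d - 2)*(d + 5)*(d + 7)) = d^2 + 5*d - 14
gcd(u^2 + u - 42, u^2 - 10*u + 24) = u - 6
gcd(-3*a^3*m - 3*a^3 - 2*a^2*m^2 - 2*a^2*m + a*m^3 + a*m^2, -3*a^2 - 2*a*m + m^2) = 3*a^2 + 2*a*m - m^2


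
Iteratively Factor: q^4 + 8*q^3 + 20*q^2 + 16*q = (q + 4)*(q^3 + 4*q^2 + 4*q) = (q + 2)*(q + 4)*(q^2 + 2*q) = (q + 2)^2*(q + 4)*(q)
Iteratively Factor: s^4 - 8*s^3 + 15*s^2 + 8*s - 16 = (s - 1)*(s^3 - 7*s^2 + 8*s + 16) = (s - 1)*(s + 1)*(s^2 - 8*s + 16) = (s - 4)*(s - 1)*(s + 1)*(s - 4)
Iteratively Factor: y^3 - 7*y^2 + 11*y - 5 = (y - 1)*(y^2 - 6*y + 5) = (y - 1)^2*(y - 5)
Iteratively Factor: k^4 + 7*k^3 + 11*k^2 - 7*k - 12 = (k - 1)*(k^3 + 8*k^2 + 19*k + 12) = (k - 1)*(k + 4)*(k^2 + 4*k + 3) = (k - 1)*(k + 3)*(k + 4)*(k + 1)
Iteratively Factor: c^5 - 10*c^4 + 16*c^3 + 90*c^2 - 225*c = (c - 3)*(c^4 - 7*c^3 - 5*c^2 + 75*c) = (c - 5)*(c - 3)*(c^3 - 2*c^2 - 15*c) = c*(c - 5)*(c - 3)*(c^2 - 2*c - 15) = c*(c - 5)*(c - 3)*(c + 3)*(c - 5)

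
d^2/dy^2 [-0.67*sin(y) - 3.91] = 0.67*sin(y)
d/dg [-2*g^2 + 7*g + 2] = 7 - 4*g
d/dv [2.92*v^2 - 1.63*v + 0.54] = 5.84*v - 1.63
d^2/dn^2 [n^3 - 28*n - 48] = 6*n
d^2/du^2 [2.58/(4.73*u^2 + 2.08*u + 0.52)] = (-115.444164*u^2 - 50.766144*u + 2.58*(9.46*u + 2.08)*(18.92*u + 4.16) - 12.691536)/(4.73*u^2 + 2.08*u + 0.52)^3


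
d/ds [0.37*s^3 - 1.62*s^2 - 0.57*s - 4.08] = 1.11*s^2 - 3.24*s - 0.57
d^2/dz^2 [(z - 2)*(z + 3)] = 2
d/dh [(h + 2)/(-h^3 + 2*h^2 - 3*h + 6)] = (-h^3 + 2*h^2 - 3*h + (h + 2)*(3*h^2 - 4*h + 3) + 6)/(h^3 - 2*h^2 + 3*h - 6)^2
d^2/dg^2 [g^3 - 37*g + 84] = 6*g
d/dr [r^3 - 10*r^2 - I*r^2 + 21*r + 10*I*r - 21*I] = 3*r^2 - 20*r - 2*I*r + 21 + 10*I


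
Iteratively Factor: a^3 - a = (a)*(a^2 - 1) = a*(a - 1)*(a + 1)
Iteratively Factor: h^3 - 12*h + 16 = (h + 4)*(h^2 - 4*h + 4) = (h - 2)*(h + 4)*(h - 2)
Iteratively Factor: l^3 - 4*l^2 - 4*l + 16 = (l + 2)*(l^2 - 6*l + 8) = (l - 4)*(l + 2)*(l - 2)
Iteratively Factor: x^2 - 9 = (x + 3)*(x - 3)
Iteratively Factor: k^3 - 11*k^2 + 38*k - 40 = (k - 2)*(k^2 - 9*k + 20) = (k - 5)*(k - 2)*(k - 4)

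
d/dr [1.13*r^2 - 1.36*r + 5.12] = 2.26*r - 1.36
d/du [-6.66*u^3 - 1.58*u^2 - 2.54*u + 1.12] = -19.98*u^2 - 3.16*u - 2.54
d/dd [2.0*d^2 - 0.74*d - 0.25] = 4.0*d - 0.74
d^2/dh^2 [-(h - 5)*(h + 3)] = -2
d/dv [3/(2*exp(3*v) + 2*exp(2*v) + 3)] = (-18*exp(v) - 12)*exp(2*v)/(2*exp(3*v) + 2*exp(2*v) + 3)^2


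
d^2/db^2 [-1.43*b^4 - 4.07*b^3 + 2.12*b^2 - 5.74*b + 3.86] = -17.16*b^2 - 24.42*b + 4.24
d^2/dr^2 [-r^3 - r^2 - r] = -6*r - 2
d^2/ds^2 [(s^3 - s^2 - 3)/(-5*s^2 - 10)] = 2*(2*s^3 + 3*s^2 - 12*s - 2)/(5*(s^6 + 6*s^4 + 12*s^2 + 8))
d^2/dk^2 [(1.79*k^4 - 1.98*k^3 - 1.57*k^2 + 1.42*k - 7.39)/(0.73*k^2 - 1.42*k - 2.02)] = (1.907782*k^6 - 11.133084*k^5 + 5.81893200000001*k^4 + 66.585128*k^3 + 16.050882*k^2 + 10.051284*k - 72.555692)/(0.389017*k^6 - 2.270154*k^5 + 1.186542*k^4 + 9.700304*k^3 - 3.283308*k^2 - 17.382504*k - 8.242408)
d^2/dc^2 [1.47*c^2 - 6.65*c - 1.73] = 2.94000000000000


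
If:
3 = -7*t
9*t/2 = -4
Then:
No Solution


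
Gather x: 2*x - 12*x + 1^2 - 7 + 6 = -10*x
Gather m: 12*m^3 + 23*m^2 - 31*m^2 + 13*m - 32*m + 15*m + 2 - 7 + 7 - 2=12*m^3 - 8*m^2 - 4*m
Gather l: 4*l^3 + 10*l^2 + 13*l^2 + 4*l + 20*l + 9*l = 4*l^3 + 23*l^2 + 33*l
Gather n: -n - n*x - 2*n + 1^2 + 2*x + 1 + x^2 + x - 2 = n*(-x - 3) + x^2 + 3*x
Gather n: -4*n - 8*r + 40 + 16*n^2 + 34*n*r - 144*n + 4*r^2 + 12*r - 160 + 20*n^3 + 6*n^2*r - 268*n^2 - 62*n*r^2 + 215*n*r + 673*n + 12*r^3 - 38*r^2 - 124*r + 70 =20*n^3 + n^2*(6*r - 252) + n*(-62*r^2 + 249*r + 525) + 12*r^3 - 34*r^2 - 120*r - 50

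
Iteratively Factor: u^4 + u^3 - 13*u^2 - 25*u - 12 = (u + 3)*(u^3 - 2*u^2 - 7*u - 4) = (u - 4)*(u + 3)*(u^2 + 2*u + 1) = (u - 4)*(u + 1)*(u + 3)*(u + 1)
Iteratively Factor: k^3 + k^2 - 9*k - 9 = (k + 3)*(k^2 - 2*k - 3) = (k + 1)*(k + 3)*(k - 3)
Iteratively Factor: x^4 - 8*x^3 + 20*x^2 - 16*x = (x - 4)*(x^3 - 4*x^2 + 4*x) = x*(x - 4)*(x^2 - 4*x + 4) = x*(x - 4)*(x - 2)*(x - 2)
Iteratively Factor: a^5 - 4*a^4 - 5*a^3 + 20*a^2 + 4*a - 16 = (a + 1)*(a^4 - 5*a^3 + 20*a - 16) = (a + 1)*(a + 2)*(a^3 - 7*a^2 + 14*a - 8) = (a - 4)*(a + 1)*(a + 2)*(a^2 - 3*a + 2) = (a - 4)*(a - 2)*(a + 1)*(a + 2)*(a - 1)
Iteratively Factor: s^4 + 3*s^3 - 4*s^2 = (s)*(s^3 + 3*s^2 - 4*s) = s*(s + 4)*(s^2 - s) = s*(s - 1)*(s + 4)*(s)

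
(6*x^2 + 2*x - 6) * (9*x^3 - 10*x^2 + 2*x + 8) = 54*x^5 - 42*x^4 - 62*x^3 + 112*x^2 + 4*x - 48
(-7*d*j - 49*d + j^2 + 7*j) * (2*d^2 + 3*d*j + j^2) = -14*d^3*j - 98*d^3 - 19*d^2*j^2 - 133*d^2*j - 4*d*j^3 - 28*d*j^2 + j^4 + 7*j^3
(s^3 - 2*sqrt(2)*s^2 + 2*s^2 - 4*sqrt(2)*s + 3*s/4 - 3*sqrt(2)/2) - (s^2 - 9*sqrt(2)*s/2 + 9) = s^3 - 2*sqrt(2)*s^2 + s^2 + sqrt(2)*s/2 + 3*s/4 - 9 - 3*sqrt(2)/2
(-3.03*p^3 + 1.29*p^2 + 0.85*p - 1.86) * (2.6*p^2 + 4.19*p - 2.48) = -7.878*p^5 - 9.3417*p^4 + 15.1295*p^3 - 4.4737*p^2 - 9.9014*p + 4.6128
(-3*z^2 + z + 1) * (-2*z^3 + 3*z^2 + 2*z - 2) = 6*z^5 - 11*z^4 - 5*z^3 + 11*z^2 - 2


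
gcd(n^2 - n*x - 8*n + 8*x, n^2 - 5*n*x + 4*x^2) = -n + x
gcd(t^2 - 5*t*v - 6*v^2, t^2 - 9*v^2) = 1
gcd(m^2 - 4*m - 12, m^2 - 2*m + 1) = 1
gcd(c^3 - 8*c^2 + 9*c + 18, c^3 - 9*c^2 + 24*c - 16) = 1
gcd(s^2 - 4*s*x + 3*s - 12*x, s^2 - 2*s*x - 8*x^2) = -s + 4*x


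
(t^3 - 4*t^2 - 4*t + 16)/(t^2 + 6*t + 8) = (t^2 - 6*t + 8)/(t + 4)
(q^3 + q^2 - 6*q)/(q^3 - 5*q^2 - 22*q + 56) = q*(q + 3)/(q^2 - 3*q - 28)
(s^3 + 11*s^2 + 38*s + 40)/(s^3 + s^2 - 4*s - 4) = (s^2 + 9*s + 20)/(s^2 - s - 2)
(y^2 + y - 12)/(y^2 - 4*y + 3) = (y + 4)/(y - 1)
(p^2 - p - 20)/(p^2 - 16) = (p - 5)/(p - 4)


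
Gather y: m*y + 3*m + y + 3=3*m + y*(m + 1) + 3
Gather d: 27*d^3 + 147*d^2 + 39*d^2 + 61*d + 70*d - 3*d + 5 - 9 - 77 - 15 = 27*d^3 + 186*d^2 + 128*d - 96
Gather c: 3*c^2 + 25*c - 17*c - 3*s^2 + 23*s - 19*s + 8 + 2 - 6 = 3*c^2 + 8*c - 3*s^2 + 4*s + 4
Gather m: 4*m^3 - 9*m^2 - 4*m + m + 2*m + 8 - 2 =4*m^3 - 9*m^2 - m + 6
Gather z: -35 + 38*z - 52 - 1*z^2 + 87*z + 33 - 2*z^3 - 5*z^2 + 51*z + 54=-2*z^3 - 6*z^2 + 176*z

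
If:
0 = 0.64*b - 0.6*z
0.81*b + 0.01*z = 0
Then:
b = 0.00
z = 0.00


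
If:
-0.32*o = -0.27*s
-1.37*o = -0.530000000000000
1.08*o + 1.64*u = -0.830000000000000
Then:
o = 0.39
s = 0.46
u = -0.76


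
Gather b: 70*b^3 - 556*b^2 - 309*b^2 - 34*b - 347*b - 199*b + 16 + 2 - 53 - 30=70*b^3 - 865*b^2 - 580*b - 65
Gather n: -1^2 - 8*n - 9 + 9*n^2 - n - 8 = 9*n^2 - 9*n - 18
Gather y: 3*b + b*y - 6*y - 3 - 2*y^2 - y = 3*b - 2*y^2 + y*(b - 7) - 3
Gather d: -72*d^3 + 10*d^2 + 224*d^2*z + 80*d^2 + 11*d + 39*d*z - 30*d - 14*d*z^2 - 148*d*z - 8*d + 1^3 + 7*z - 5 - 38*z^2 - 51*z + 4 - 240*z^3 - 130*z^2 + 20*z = -72*d^3 + d^2*(224*z + 90) + d*(-14*z^2 - 109*z - 27) - 240*z^3 - 168*z^2 - 24*z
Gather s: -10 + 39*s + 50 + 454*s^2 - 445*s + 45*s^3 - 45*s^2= 45*s^3 + 409*s^2 - 406*s + 40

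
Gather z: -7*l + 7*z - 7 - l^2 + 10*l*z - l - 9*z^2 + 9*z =-l^2 - 8*l - 9*z^2 + z*(10*l + 16) - 7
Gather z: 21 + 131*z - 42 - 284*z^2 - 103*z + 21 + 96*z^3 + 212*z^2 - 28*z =96*z^3 - 72*z^2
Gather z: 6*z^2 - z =6*z^2 - z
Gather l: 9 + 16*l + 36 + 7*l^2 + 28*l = 7*l^2 + 44*l + 45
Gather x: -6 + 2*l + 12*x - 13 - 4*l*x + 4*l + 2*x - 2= 6*l + x*(14 - 4*l) - 21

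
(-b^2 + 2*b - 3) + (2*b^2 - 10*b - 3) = b^2 - 8*b - 6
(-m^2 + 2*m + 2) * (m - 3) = -m^3 + 5*m^2 - 4*m - 6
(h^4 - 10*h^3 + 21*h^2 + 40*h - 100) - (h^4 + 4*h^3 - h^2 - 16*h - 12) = -14*h^3 + 22*h^2 + 56*h - 88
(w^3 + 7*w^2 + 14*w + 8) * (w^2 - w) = w^5 + 6*w^4 + 7*w^3 - 6*w^2 - 8*w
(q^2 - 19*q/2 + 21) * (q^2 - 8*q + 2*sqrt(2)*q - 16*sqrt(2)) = q^4 - 35*q^3/2 + 2*sqrt(2)*q^3 - 35*sqrt(2)*q^2 + 97*q^2 - 168*q + 194*sqrt(2)*q - 336*sqrt(2)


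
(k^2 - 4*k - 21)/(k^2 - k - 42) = (k + 3)/(k + 6)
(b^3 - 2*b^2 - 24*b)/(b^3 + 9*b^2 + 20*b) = (b - 6)/(b + 5)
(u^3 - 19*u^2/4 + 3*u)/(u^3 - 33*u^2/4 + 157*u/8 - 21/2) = 2*u/(2*u - 7)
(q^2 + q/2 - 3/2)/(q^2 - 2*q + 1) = (q + 3/2)/(q - 1)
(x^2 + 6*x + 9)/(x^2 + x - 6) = (x + 3)/(x - 2)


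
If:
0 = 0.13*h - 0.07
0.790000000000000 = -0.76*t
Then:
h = 0.54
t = -1.04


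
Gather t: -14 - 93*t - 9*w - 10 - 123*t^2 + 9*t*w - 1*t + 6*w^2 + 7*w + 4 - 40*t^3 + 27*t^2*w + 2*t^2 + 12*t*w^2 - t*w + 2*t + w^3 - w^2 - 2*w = -40*t^3 + t^2*(27*w - 121) + t*(12*w^2 + 8*w - 92) + w^3 + 5*w^2 - 4*w - 20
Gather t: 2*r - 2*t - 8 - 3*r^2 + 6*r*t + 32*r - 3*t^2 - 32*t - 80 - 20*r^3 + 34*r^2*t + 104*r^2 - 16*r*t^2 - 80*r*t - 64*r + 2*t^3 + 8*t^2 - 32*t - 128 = -20*r^3 + 101*r^2 - 30*r + 2*t^3 + t^2*(5 - 16*r) + t*(34*r^2 - 74*r - 66) - 216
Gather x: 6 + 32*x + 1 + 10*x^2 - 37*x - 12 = 10*x^2 - 5*x - 5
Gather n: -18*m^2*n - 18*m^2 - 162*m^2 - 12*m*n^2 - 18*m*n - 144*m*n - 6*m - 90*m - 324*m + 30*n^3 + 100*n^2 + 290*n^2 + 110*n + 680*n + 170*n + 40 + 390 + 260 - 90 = -180*m^2 - 420*m + 30*n^3 + n^2*(390 - 12*m) + n*(-18*m^2 - 162*m + 960) + 600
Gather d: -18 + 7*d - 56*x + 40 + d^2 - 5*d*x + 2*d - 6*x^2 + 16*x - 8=d^2 + d*(9 - 5*x) - 6*x^2 - 40*x + 14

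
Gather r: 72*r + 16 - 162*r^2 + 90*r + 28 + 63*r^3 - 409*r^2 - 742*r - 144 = 63*r^3 - 571*r^2 - 580*r - 100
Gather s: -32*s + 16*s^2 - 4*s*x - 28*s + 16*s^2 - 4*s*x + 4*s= 32*s^2 + s*(-8*x - 56)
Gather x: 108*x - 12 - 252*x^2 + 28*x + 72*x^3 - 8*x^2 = 72*x^3 - 260*x^2 + 136*x - 12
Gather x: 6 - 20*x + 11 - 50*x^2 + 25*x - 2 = -50*x^2 + 5*x + 15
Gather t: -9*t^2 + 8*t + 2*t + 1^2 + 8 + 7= -9*t^2 + 10*t + 16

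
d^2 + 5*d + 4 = (d + 1)*(d + 4)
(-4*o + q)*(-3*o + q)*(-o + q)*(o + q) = -12*o^4 + 7*o^3*q + 11*o^2*q^2 - 7*o*q^3 + q^4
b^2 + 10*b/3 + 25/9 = (b + 5/3)^2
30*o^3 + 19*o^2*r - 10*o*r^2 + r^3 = (-6*o + r)*(-5*o + r)*(o + r)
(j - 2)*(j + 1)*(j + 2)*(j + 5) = j^4 + 6*j^3 + j^2 - 24*j - 20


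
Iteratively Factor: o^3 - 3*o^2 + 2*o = (o - 2)*(o^2 - o) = (o - 2)*(o - 1)*(o)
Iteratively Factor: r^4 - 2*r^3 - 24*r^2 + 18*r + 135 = (r - 5)*(r^3 + 3*r^2 - 9*r - 27) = (r - 5)*(r + 3)*(r^2 - 9) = (r - 5)*(r + 3)^2*(r - 3)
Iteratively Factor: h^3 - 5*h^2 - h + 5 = (h - 5)*(h^2 - 1) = (h - 5)*(h + 1)*(h - 1)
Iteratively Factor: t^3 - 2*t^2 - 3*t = (t - 3)*(t^2 + t) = t*(t - 3)*(t + 1)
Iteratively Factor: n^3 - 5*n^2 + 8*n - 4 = (n - 2)*(n^2 - 3*n + 2) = (n - 2)^2*(n - 1)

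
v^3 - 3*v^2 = v^2*(v - 3)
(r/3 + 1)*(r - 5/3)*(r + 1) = r^3/3 + 7*r^2/9 - 11*r/9 - 5/3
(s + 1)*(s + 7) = s^2 + 8*s + 7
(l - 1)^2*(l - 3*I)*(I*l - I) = I*l^4 + 3*l^3 - 3*I*l^3 - 9*l^2 + 3*I*l^2 + 9*l - I*l - 3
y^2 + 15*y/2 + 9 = (y + 3/2)*(y + 6)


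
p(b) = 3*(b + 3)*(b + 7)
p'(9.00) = 84.00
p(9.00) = 576.00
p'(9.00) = 84.00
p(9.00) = 576.00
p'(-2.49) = 15.06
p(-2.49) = 6.90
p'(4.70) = 58.20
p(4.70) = 270.27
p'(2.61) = 45.66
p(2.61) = 161.74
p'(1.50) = 39.00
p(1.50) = 114.75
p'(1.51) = 39.06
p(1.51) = 115.14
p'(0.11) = 30.66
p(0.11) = 66.34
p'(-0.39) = 27.66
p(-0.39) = 51.76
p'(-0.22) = 28.68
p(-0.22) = 56.55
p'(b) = 6*b + 30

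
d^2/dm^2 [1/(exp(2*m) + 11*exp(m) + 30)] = (2*(2*exp(m) + 11)^2*exp(m) - (4*exp(m) + 11)*(exp(2*m) + 11*exp(m) + 30))*exp(m)/(exp(2*m) + 11*exp(m) + 30)^3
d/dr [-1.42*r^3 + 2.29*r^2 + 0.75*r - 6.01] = -4.26*r^2 + 4.58*r + 0.75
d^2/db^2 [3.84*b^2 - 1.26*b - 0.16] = 7.68000000000000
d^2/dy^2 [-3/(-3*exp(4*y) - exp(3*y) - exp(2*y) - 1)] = 3*(2*(12*exp(2*y) + 3*exp(y) + 2)^2*exp(2*y) - (48*exp(2*y) + 9*exp(y) + 4)*(3*exp(4*y) + exp(3*y) + exp(2*y) + 1))*exp(2*y)/(3*exp(4*y) + exp(3*y) + exp(2*y) + 1)^3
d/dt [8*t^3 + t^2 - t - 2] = 24*t^2 + 2*t - 1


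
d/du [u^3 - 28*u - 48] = 3*u^2 - 28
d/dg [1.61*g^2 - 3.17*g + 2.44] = 3.22*g - 3.17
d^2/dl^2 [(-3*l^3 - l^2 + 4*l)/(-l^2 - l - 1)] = 2*(-5*l^3 + 6*l^2 + 21*l + 5)/(l^6 + 3*l^5 + 6*l^4 + 7*l^3 + 6*l^2 + 3*l + 1)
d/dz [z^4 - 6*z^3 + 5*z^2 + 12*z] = 4*z^3 - 18*z^2 + 10*z + 12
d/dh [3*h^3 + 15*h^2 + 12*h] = 9*h^2 + 30*h + 12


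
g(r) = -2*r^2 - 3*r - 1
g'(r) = -4*r - 3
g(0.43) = -2.66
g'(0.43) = -4.72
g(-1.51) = -1.03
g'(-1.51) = 3.04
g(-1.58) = -1.25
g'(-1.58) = 3.32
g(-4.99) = -35.83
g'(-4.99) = 16.96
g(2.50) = -21.00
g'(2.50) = -13.00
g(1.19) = -7.40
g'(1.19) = -7.76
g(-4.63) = -29.98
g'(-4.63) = 15.52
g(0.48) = -2.90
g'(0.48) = -4.92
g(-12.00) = -253.00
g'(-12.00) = 45.00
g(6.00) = -91.00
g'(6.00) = -27.00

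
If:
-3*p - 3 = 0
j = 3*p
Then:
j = -3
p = -1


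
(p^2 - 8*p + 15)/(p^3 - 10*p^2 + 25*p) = (p - 3)/(p*(p - 5))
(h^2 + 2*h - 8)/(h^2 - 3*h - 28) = (h - 2)/(h - 7)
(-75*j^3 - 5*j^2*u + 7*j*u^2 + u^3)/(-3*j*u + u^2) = 25*j^2/u + 10*j + u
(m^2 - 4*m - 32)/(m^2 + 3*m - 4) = (m - 8)/(m - 1)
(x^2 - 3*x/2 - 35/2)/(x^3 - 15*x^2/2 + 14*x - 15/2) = (2*x + 7)/(2*x^2 - 5*x + 3)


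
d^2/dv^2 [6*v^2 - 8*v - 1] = 12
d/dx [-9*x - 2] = -9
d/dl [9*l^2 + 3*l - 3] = 18*l + 3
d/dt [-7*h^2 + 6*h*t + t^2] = 6*h + 2*t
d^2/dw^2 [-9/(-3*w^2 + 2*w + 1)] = 18*(9*w^2 - 6*w - 4*(3*w - 1)^2 - 3)/(-3*w^2 + 2*w + 1)^3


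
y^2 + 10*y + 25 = (y + 5)^2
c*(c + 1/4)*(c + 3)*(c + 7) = c^4 + 41*c^3/4 + 47*c^2/2 + 21*c/4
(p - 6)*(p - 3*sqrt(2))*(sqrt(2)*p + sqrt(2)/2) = sqrt(2)*p^3 - 11*sqrt(2)*p^2/2 - 6*p^2 - 3*sqrt(2)*p + 33*p + 18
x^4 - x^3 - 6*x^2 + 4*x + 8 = (x - 2)^2*(x + 1)*(x + 2)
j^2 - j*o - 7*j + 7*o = (j - 7)*(j - o)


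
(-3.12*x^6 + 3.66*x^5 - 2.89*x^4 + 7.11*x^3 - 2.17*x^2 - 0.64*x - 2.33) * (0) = 0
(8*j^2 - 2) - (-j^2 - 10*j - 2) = 9*j^2 + 10*j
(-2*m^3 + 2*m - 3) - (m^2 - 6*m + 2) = -2*m^3 - m^2 + 8*m - 5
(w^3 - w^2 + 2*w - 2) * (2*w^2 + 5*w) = 2*w^5 + 3*w^4 - w^3 + 6*w^2 - 10*w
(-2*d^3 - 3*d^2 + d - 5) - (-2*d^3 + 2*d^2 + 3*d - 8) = -5*d^2 - 2*d + 3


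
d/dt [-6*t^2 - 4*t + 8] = -12*t - 4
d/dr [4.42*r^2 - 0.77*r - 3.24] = 8.84*r - 0.77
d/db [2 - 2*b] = -2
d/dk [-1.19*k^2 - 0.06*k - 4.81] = -2.38*k - 0.06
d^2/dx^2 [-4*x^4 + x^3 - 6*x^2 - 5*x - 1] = -48*x^2 + 6*x - 12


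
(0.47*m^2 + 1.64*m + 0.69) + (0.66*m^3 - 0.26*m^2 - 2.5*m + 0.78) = 0.66*m^3 + 0.21*m^2 - 0.86*m + 1.47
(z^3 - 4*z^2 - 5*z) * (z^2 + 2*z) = z^5 - 2*z^4 - 13*z^3 - 10*z^2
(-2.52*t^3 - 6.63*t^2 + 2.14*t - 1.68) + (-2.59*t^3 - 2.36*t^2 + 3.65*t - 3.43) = -5.11*t^3 - 8.99*t^2 + 5.79*t - 5.11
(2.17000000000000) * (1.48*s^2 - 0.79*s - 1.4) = 3.2116*s^2 - 1.7143*s - 3.038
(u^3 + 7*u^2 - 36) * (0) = 0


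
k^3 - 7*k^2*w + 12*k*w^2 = k*(k - 4*w)*(k - 3*w)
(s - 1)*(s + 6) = s^2 + 5*s - 6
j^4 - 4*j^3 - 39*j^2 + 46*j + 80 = (j - 8)*(j - 2)*(j + 1)*(j + 5)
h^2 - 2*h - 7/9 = (h - 7/3)*(h + 1/3)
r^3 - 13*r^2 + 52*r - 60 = (r - 6)*(r - 5)*(r - 2)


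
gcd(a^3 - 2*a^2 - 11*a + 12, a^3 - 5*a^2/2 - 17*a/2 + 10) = a^2 - 5*a + 4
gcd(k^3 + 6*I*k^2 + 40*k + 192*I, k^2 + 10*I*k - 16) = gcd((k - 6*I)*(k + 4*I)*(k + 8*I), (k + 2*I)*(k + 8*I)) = k + 8*I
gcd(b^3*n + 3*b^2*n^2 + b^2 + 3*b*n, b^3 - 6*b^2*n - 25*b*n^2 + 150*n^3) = 1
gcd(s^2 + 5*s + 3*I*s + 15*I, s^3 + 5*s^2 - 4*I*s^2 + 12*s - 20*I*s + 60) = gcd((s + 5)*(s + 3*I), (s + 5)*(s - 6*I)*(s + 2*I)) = s + 5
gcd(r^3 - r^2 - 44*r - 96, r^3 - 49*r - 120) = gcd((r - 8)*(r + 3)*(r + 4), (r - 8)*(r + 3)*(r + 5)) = r^2 - 5*r - 24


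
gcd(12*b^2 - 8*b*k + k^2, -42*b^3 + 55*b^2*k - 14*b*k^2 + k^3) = 6*b - k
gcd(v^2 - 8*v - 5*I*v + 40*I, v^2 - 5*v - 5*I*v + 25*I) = v - 5*I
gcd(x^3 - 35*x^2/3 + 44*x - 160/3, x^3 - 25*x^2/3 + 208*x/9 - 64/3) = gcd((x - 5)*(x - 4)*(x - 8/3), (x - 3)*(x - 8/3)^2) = x - 8/3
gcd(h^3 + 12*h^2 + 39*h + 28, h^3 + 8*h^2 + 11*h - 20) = h + 4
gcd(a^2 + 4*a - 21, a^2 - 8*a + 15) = a - 3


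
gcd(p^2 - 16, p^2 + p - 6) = 1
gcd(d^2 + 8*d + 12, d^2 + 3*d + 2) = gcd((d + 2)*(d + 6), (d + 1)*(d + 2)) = d + 2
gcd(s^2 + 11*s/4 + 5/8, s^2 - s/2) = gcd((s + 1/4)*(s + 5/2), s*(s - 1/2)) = 1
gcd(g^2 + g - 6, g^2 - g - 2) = g - 2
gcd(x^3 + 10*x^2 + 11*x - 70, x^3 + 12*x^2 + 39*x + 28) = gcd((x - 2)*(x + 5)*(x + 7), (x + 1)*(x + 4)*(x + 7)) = x + 7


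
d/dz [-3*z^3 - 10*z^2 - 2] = z*(-9*z - 20)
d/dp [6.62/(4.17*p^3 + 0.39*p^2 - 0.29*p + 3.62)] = (-82.8162*p^2 - 5.1636*p + 1.9198)/(4.17*p^3 + 0.39*p^2 - 0.29*p + 3.62)^2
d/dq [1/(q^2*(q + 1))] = (-3*q - 2)/(q^3*(q^2 + 2*q + 1))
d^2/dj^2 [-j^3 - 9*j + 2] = -6*j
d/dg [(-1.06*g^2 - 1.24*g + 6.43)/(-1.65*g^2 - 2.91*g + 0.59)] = (1.0386*g^2 + 19.9682*g + 17.9797)/(2.7225*g^4 + 9.603*g^3 + 6.5211*g^2 - 3.4338*g + 0.3481)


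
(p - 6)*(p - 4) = p^2 - 10*p + 24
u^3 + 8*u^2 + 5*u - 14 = (u - 1)*(u + 2)*(u + 7)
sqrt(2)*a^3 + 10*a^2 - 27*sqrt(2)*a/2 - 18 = (a - 3*sqrt(2)/2)*(a + 6*sqrt(2))*(sqrt(2)*a + 1)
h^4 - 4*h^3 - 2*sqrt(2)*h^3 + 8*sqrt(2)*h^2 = h^2*(h - 4)*(h - 2*sqrt(2))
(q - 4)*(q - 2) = q^2 - 6*q + 8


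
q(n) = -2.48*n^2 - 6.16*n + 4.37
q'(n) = -4.96*n - 6.16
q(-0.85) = 7.81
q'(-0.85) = -1.94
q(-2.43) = 4.69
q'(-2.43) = 5.89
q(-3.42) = -3.57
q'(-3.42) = 10.80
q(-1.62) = 7.84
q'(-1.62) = 1.88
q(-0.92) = 7.94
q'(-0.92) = -1.60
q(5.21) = -95.04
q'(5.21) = -32.00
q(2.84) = -33.13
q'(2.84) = -20.25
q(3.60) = -49.95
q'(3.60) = -24.02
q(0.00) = 4.37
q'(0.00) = -6.16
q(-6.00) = -47.95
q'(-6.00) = 23.60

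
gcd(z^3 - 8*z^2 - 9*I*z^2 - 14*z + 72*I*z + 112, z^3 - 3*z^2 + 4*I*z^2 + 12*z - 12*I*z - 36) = z - 2*I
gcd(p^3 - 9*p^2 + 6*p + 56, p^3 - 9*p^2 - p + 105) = p - 7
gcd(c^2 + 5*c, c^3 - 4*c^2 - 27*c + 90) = c + 5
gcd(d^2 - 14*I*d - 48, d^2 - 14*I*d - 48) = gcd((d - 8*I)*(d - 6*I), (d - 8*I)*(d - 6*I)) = d^2 - 14*I*d - 48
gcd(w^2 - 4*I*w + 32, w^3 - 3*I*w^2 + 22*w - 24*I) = w + 4*I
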